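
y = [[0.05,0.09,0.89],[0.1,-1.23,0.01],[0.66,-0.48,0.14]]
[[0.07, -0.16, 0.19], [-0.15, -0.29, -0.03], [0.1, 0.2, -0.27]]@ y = [[0.11, 0.11, 0.09],[-0.06, 0.36, -0.14],[-0.15, -0.11, 0.05]]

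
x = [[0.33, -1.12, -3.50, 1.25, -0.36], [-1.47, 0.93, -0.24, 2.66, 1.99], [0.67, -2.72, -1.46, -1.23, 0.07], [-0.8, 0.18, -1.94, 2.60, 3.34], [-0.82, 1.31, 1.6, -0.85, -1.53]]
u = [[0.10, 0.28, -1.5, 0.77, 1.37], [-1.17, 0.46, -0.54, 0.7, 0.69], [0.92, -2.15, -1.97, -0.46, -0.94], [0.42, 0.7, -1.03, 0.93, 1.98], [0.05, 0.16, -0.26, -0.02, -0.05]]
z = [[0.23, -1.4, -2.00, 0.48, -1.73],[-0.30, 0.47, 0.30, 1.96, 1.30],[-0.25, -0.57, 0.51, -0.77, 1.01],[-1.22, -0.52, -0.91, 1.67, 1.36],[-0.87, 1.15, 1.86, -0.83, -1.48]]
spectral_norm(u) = 3.58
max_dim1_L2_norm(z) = 3.04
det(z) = -14.53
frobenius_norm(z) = 5.75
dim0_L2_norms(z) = [1.57, 2.02, 2.94, 2.85, 3.12]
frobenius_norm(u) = 4.97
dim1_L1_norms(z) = [5.84, 4.33, 3.11, 5.68, 6.19]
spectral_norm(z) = 3.94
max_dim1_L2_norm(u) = 3.23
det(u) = 0.02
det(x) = -32.14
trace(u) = -0.53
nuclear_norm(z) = 11.06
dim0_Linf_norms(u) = [1.17, 2.15, 1.97, 0.93, 1.98]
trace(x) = 0.87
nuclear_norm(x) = 14.94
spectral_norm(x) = 6.43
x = u + z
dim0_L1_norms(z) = [2.87, 4.11, 5.58, 5.71, 6.88]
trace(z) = 1.40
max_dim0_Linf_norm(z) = 2.0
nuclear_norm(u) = 8.32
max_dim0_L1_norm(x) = 8.74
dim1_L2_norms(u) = [2.19, 1.68, 3.23, 2.55, 0.31]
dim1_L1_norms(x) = [6.56, 7.29, 6.15, 8.86, 6.11]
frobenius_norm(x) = 8.44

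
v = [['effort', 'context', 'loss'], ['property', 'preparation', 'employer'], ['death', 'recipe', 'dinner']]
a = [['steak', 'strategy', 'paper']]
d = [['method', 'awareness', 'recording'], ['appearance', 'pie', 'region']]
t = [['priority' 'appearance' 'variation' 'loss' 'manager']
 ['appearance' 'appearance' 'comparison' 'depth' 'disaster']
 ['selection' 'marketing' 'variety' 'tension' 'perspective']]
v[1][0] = 'property'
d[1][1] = 'pie'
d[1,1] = 'pie'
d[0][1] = 'awareness'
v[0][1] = 'context'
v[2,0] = 'death'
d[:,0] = ['method', 'appearance']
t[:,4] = ['manager', 'disaster', 'perspective']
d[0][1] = 'awareness'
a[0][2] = 'paper'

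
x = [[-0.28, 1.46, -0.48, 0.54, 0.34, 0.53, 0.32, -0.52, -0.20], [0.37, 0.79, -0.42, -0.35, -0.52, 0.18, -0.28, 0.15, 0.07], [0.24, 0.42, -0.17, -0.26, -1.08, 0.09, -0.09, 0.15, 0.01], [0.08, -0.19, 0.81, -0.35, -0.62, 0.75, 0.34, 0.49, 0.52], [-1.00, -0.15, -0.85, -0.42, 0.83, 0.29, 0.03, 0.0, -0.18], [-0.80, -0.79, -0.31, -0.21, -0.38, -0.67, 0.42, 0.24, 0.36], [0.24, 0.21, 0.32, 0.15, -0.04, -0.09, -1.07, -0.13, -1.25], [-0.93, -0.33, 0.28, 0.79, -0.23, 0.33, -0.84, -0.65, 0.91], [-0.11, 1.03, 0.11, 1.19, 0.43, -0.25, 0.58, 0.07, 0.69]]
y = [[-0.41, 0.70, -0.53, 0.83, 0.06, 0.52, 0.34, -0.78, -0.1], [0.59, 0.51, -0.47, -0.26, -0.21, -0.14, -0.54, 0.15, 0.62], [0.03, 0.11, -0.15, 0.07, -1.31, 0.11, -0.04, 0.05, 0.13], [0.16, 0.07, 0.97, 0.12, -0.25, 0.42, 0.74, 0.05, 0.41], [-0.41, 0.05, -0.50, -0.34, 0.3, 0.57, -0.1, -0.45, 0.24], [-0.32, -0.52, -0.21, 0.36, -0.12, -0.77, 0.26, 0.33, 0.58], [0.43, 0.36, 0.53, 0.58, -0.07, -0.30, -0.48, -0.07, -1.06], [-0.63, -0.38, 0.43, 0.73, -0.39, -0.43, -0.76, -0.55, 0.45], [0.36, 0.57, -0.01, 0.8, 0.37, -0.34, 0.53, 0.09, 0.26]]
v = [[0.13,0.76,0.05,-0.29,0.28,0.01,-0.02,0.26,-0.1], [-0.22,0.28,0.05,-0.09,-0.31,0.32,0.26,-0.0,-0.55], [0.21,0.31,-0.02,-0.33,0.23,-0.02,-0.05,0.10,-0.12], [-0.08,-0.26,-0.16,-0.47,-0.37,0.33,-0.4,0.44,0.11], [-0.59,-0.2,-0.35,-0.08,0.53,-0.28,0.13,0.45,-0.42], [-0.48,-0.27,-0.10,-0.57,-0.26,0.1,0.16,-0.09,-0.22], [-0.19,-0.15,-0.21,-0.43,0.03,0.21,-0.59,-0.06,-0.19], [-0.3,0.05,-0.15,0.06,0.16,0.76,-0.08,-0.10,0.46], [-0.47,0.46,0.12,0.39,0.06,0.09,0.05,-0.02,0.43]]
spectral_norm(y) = 1.86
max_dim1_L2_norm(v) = 1.13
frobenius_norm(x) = 4.93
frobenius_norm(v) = 2.71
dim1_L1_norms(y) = [4.27, 3.49, 2.0, 3.19, 2.96, 3.47, 3.88, 4.75, 3.33]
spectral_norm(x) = 2.56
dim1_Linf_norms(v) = [0.76, 0.55, 0.33, 0.47, 0.59, 0.57, 0.59, 0.76, 0.47]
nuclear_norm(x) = 12.86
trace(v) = 0.29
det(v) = 0.00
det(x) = 1.30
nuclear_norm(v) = 7.12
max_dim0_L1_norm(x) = 5.37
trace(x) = -0.88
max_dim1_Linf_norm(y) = 1.31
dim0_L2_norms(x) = [1.69, 2.2, 1.45, 1.7, 1.73, 1.26, 1.63, 1.03, 1.83]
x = v + y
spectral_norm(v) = 1.43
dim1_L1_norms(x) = [4.67, 3.13, 2.51, 4.15, 3.75, 4.18, 3.5, 5.29, 4.46]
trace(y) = -1.17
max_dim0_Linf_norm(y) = 1.31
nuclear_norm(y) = 10.93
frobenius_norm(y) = 4.21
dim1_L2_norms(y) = [1.62, 1.29, 1.34, 1.39, 1.11, 1.29, 1.54, 1.64, 1.31]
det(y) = -0.00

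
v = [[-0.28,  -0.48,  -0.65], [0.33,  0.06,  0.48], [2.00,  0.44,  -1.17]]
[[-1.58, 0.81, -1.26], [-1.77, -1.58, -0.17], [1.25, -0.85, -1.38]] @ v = [[-1.81,0.25,2.89], [-0.37,0.68,0.59], [-3.39,-1.26,0.39]]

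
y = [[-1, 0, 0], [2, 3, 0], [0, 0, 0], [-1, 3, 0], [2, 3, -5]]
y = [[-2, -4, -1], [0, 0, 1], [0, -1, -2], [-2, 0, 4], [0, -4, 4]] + [[1, 4, 1], [2, 3, -1], [0, 1, 2], [1, 3, -4], [2, 7, -9]]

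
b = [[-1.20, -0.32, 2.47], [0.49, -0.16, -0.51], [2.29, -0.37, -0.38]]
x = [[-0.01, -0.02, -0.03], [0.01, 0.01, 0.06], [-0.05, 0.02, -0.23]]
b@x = [[-0.11, 0.07, -0.55],[0.02, -0.02, 0.09],[-0.01, -0.06, -0.00]]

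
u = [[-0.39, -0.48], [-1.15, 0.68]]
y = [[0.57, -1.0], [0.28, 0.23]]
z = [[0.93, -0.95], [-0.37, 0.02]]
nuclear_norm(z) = 1.60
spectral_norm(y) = 1.15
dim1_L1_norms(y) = [1.57, 0.51]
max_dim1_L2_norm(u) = 1.34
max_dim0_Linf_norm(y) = 1.0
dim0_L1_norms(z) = [1.3, 0.97]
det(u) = -0.82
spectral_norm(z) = 1.36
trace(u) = 0.29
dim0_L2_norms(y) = [0.64, 1.03]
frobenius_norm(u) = 1.47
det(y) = 0.41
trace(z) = 0.95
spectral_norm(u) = 1.34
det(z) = -0.33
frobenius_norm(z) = 1.38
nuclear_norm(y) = 1.51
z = y @ u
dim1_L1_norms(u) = [0.87, 1.83]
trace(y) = 0.80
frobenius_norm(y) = 1.21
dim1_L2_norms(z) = [1.33, 0.37]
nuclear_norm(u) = 1.95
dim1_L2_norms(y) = [1.15, 0.36]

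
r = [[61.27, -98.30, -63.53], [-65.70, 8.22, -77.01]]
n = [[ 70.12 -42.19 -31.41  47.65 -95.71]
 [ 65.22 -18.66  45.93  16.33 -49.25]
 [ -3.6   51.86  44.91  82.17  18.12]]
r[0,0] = 61.27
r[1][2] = -77.01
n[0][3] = 47.65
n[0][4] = -95.71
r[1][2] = -77.01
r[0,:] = [61.27, -98.3, -63.53]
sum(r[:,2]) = -140.54000000000002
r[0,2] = -63.53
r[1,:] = [-65.7, 8.22, -77.01]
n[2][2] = 44.91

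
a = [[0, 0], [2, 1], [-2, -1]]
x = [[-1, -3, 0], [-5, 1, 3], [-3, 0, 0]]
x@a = [[-6, -3], [-4, -2], [0, 0]]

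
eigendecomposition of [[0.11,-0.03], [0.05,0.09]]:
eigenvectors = [[0.16+0.59j, 0.16-0.59j],[(0.79+0j), (0.79-0j)]]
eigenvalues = [(0.1+0.04j), (0.1-0.04j)]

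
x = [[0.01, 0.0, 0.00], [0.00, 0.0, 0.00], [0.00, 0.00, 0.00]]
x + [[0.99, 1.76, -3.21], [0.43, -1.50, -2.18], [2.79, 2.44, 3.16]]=[[1.00, 1.76, -3.21], [0.43, -1.50, -2.18], [2.79, 2.44, 3.16]]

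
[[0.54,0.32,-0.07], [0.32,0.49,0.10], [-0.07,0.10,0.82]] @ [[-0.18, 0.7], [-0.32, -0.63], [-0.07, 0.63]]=[[-0.19,0.13], [-0.22,-0.02], [-0.08,0.4]]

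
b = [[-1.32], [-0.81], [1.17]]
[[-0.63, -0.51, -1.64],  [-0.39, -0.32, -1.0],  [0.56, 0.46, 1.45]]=b @ [[0.48,  0.39,  1.24]]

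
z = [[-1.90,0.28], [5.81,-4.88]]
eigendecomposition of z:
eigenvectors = [[0.51, -0.08], [0.86, 1.0]]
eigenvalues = [-1.43, -5.35]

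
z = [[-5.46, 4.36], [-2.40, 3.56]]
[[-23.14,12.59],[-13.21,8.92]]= z @[[2.76, -0.66],[-1.85, 2.06]]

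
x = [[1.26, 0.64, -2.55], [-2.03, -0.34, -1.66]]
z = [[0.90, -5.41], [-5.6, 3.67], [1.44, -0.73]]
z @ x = [[12.12, 2.42, 6.69], [-14.51, -4.83, 8.19], [3.30, 1.17, -2.46]]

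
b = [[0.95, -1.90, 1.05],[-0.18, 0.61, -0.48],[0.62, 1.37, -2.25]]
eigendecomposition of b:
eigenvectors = [[-0.23, -0.97, 0.61], [0.15, 0.24, 0.59], [0.96, -0.07, 0.53]]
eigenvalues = [-2.18, 1.49, 0.0]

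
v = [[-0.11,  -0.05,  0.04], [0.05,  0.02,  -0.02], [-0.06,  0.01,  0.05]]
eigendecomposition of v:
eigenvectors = [[0.81, 0.49, 0.35], [-0.37, -0.53, -0.20], [0.46, 0.69, 0.92]]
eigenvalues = [-0.06, -0.0, 0.03]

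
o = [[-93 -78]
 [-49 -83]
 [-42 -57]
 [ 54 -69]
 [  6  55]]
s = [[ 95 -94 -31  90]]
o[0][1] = -78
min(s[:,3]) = 90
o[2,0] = -42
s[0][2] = -31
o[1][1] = -83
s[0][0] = 95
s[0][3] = 90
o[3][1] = -69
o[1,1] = -83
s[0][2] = -31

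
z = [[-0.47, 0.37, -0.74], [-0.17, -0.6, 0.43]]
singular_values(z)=[1.11, 0.5]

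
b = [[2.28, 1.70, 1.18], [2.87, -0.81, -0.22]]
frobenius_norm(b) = 4.29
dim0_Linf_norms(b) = [2.87, 1.7, 1.18]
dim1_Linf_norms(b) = [2.28, 2.87]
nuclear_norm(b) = 5.83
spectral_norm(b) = 3.76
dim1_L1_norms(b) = [5.16, 3.9]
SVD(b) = [[-0.73, -0.69], [-0.69, 0.73]] @ diag([3.7583914214774317, 2.0728468160876843]) @ [[-0.97, -0.18, -0.19],[0.25, -0.85, -0.47]]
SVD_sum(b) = [[2.64, 0.49, 0.51], [2.49, 0.47, 0.49]] + [[-0.36, 1.21, 0.67], [0.38, -1.28, -0.71]]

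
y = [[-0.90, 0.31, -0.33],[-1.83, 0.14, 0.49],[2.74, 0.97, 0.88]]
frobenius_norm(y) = 3.72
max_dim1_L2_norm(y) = 3.04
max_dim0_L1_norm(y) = 5.47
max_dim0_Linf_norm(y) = 2.74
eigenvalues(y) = [(-0.56+1.13j), (-0.56-1.13j), (1.23+0j)]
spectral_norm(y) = 3.52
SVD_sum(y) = [[-0.84, -0.17, -0.15], [-1.60, -0.32, -0.28], [2.88, 0.58, 0.5]] + [[-0.04, 0.10, 0.13],[-0.23, 0.56, 0.69],[-0.14, 0.34, 0.42]] + [[-0.02, 0.37, -0.31], [0.01, -0.10, 0.08], [-0.0, 0.05, -0.04]]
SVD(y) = [[-0.25,  -0.16,  0.96], [-0.47,  -0.84,  -0.26], [0.85,  -0.51,  0.13]] @ diag([3.5224079761113605, 1.0867685952620036, 0.5080118799588433]) @ [[0.97, 0.19, 0.17], [0.25, -0.61, -0.75], [-0.04, 0.77, -0.64]]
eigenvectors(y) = [[(0.14-0.33j), (0.14+0.33j), (-0.06+0j)], [(0.62+0.14j), 0.62-0.14j, (0.49+0j)], [(-0.68+0j), (-0.68-0j), 0.87+0.00j]]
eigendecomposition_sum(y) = [[(-0.44+0.5j),(0.18+0.12j),-0.14-0.03j], [(-1.01-0.61j),(-0.16+0.36j),(0.02-0.25j)], [1.20+0.40j,0.08-0.42j,(0.04+0.27j)]] + [[(-0.44-0.5j), (0.18-0.12j), -0.14+0.03j], [(-1.01+0.61j), -0.16-0.36j, (0.02+0.25j)], [(1.2-0.4j), 0.08+0.42j, (0.04-0.27j)]] + [[-0.02+0.00j, (-0.06-0j), (-0.06+0j)], [(0.19-0j), (0.46+0j), 0.46-0.00j], [0.34-0.00j, 0.81+0.00j, 0.80-0.00j]]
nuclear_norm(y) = 5.12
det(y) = 1.94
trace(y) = 0.12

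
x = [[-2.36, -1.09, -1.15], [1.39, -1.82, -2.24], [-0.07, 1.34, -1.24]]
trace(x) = -5.42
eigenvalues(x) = [(-2.49+0j), (-1.47+2.11j), (-1.47-2.11j)]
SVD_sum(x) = [[0.11, -0.86, -1.07], [0.24, -1.87, -2.32], [0.01, -0.07, -0.09]] + [[-2.47, -0.20, -0.10], [1.14, 0.09, 0.05], [-0.01, -0.0, -0.00]] + [[0.0, -0.03, 0.02], [0.00, -0.04, 0.04], [-0.07, 1.42, -1.15]]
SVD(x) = [[-0.42, 0.91, -0.02],  [-0.91, -0.42, -0.03],  [-0.04, 0.00, 1.0]] @ diag([3.2958317753107274, 2.73675778254193, 1.824294315221182]) @ [[-0.08, 0.62, 0.78], [-1.0, -0.08, -0.04], [-0.04, 0.78, -0.63]]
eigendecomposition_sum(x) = [[(-1.73+0j), 0.08-0.00j, -1.45-0.00j], [0.71-0.00j, -0.03+0.00j, (0.6+0j)], [(-0.86+0j), 0.04-0.00j, (-0.72-0j)]] + [[(-0.32+0.26j), (-0.59-0.35j), (0.15-0.81j)],[(0.34+0.68j), (-0.89+0.92j), -1.42-0.61j],[0.40-0.27j, (0.65+0.48j), -0.26+0.93j]] + [[(-0.32-0.26j), -0.59+0.35j, 0.15+0.81j], [0.34-0.68j, -0.89-0.92j, -1.42+0.61j], [0.40+0.27j, 0.65-0.48j, (-0.26-0.93j)]]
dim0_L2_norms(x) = [2.74, 2.51, 2.81]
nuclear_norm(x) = 7.86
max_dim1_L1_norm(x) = 5.45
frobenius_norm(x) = 4.66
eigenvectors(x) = [[(0.84+0j), (-0.09-0.4j), -0.09+0.40j],  [(-0.35+0j), -0.77+0.00j, (-0.77-0j)],  [(0.42+0j), (0.06+0.48j), 0.06-0.48j]]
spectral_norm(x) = 3.30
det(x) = -16.45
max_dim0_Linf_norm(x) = 2.36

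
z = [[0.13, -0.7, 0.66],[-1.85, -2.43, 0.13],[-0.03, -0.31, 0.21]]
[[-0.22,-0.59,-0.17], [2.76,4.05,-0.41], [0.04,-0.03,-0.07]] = z@ [[-0.93, -1.78, -0.18],  [-0.46, -0.36, 0.31],  [-0.64, -0.93, 0.11]]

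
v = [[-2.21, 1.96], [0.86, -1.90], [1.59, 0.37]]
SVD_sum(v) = [[-2.14, 2.03],[1.40, -1.33],[0.65, -0.62]] + [[-0.07, -0.07],[-0.54, -0.57],[0.94, 0.99]]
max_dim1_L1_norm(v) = 4.17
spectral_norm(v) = 3.64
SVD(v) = [[-0.81,-0.06], [0.53,-0.5], [0.25,0.86]] @ diag([3.6407171026807887, 1.576540192398406]) @ [[0.73,-0.69], [0.69,0.73]]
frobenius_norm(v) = 3.97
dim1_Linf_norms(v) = [2.21, 1.9, 1.59]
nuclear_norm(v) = 5.22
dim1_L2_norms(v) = [2.95, 2.09, 1.63]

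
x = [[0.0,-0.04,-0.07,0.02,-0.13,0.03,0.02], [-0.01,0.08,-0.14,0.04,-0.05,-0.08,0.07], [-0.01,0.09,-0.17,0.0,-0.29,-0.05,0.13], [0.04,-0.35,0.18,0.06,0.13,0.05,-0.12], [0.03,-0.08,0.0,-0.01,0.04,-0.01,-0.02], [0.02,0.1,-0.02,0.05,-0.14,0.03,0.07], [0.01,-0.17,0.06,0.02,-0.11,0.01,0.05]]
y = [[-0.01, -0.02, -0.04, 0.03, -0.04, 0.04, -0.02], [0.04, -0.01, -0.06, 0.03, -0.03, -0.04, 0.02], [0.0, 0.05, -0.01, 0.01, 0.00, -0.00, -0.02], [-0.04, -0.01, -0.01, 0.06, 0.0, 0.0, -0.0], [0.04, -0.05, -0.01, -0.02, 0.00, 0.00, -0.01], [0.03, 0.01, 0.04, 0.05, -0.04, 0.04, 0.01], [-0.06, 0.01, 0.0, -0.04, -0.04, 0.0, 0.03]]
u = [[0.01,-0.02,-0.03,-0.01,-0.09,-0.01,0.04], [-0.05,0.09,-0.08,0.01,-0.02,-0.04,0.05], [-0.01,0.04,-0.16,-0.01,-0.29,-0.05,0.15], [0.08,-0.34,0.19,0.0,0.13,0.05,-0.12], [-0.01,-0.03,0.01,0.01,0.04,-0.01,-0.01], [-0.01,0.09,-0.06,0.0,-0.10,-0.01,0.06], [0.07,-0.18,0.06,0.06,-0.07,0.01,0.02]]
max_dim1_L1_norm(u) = 0.91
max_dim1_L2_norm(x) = 0.44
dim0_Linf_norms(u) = [0.08, 0.34, 0.19, 0.06, 0.29, 0.05, 0.15]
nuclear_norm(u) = 1.03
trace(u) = -0.01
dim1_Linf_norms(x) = [0.13, 0.14, 0.29, 0.35, 0.08, 0.14, 0.17]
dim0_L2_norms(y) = [0.1, 0.08, 0.08, 0.1, 0.08, 0.07, 0.05]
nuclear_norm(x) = 1.26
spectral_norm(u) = 0.57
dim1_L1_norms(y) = [0.2, 0.23, 0.09, 0.12, 0.13, 0.22, 0.18]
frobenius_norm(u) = 0.66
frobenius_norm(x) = 0.70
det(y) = 0.00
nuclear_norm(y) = 0.51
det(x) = 0.00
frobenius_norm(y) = 0.21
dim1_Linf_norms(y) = [0.04, 0.06, 0.05, 0.06, 0.05, 0.05, 0.06]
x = u + y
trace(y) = 0.10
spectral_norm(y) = 0.12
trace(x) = 0.09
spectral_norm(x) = 0.60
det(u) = -0.00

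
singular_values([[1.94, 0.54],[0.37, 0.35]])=[2.06, 0.23]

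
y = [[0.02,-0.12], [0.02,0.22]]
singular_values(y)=[0.25, 0.03]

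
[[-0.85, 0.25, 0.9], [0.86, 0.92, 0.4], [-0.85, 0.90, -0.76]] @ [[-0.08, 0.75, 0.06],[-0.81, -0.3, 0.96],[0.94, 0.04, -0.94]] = [[0.71, -0.68, -0.66], [-0.44, 0.38, 0.56], [-1.38, -0.94, 1.53]]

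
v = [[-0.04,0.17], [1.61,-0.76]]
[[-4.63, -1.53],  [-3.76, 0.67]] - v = [[-4.59, -1.7], [-5.37, 1.43]]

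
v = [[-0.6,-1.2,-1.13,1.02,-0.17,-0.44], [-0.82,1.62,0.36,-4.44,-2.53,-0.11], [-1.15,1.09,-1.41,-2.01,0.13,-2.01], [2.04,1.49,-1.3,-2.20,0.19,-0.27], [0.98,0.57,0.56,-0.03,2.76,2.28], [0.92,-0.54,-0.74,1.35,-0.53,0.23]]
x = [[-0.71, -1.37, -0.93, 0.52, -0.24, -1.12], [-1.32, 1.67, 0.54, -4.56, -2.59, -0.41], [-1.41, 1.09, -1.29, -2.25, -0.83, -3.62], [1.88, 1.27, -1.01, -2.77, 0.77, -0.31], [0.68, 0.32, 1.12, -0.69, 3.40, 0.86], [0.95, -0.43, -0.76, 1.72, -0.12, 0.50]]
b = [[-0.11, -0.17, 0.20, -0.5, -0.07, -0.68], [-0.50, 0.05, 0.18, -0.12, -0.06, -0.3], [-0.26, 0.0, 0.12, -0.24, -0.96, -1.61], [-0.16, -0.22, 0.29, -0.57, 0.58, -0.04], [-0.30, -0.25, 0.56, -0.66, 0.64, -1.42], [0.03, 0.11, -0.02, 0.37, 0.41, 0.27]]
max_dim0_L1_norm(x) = 12.51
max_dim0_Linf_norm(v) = 4.44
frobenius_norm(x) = 9.75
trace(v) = 0.40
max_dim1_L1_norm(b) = 3.83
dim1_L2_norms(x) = [2.2, 5.7, 4.87, 3.81, 3.82, 2.21]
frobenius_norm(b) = 3.06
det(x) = -41.77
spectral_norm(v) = 6.61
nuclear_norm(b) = 5.09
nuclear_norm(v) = 17.64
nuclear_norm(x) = 19.16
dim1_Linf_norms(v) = [1.2, 4.44, 2.01, 2.2, 2.76, 1.35]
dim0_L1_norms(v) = [6.51, 6.51, 5.5, 11.05, 6.31, 5.34]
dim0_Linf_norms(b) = [0.5, 0.25, 0.56, 0.66, 0.96, 1.61]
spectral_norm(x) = 7.33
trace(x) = 0.80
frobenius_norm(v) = 8.82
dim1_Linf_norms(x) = [1.37, 4.56, 3.62, 2.77, 3.4, 1.72]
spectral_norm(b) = 2.57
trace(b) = 0.40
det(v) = -69.17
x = v + b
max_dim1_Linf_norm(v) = 4.44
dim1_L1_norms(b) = [1.73, 1.21, 3.19, 1.86, 3.83, 1.21]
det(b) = -0.00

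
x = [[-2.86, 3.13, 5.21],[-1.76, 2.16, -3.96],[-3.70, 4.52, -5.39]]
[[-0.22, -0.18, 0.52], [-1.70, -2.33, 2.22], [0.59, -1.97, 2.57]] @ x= [[-0.98, 1.27, -3.24],[0.75, -0.32, -11.6],[-7.73, 9.21, -2.98]]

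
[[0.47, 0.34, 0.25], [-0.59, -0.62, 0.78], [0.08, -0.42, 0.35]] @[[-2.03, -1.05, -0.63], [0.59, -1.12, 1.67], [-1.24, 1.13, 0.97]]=[[-1.06,-0.59,0.51], [-0.14,2.20,0.09], [-0.84,0.78,-0.41]]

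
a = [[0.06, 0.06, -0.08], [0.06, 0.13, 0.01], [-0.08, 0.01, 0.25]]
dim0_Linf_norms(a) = [0.08, 0.13, 0.25]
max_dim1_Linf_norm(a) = 0.25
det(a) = 0.00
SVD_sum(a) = [[0.04, 0.01, -0.09], [0.01, 0.00, -0.02], [-0.09, -0.02, 0.24]] + [[0.02, 0.05, 0.01], [0.05, 0.13, 0.03], [0.01, 0.03, 0.01]] + [[0.00, -0.0, 0.00],[-0.00, 0.0, -0.0],[0.0, -0.00, 0.00]]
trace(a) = 0.44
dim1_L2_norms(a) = [0.12, 0.14, 0.26]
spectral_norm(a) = 0.28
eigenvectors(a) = [[0.86,-0.36,0.37], [-0.43,-0.08,0.90], [0.29,0.93,0.22]]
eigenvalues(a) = [0.0, 0.28, 0.16]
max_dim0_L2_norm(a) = 0.26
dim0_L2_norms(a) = [0.12, 0.14, 0.26]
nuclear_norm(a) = 0.44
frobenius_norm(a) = 0.32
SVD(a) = [[-0.36, -0.37, 0.86], [-0.08, -0.9, -0.43], [0.93, -0.22, 0.29]] @ diag([0.2801174846271575, 0.15724903687189706, 0.0026334785009454282]) @ [[-0.36, -0.08, 0.93], [-0.37, -0.9, -0.22], [0.86, -0.43, 0.29]]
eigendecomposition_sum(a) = [[0.0,  -0.00,  0.0], [-0.0,  0.00,  -0.00], [0.00,  -0.00,  0.0]] + [[0.04, 0.01, -0.09], [0.01, 0.00, -0.02], [-0.09, -0.02, 0.24]] + [[0.02, 0.05, 0.01],[0.05, 0.13, 0.03],[0.01, 0.03, 0.01]]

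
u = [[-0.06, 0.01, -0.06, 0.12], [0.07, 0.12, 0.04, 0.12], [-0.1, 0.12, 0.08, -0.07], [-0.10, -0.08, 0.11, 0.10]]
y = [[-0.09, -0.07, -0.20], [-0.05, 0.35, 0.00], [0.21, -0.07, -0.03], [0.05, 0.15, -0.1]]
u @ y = [[-0.0, 0.03, 0.00], [0.00, 0.05, -0.03], [0.02, 0.03, 0.02], [0.04, -0.01, 0.01]]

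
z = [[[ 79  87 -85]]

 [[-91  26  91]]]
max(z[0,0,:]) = 87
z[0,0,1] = 87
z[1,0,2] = 91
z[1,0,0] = -91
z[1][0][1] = 26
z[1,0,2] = 91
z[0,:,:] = [[79, 87, -85]]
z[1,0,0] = -91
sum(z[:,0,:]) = 107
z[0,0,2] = -85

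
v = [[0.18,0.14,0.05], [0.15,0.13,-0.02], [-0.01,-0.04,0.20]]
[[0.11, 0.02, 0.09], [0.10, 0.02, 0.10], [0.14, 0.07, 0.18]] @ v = [[0.02, 0.01, 0.02], [0.02, 0.01, 0.02], [0.03, 0.02, 0.04]]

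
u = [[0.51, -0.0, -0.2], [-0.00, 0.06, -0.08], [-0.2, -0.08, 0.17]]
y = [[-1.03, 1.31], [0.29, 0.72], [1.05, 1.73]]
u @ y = [[-0.74,0.32], [-0.07,-0.1], [0.36,-0.03]]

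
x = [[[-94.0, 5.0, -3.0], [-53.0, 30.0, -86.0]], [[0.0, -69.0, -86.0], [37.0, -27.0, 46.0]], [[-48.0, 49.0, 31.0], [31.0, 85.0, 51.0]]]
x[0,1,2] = -86.0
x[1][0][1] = -69.0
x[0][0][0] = -94.0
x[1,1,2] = 46.0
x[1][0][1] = -69.0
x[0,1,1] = 30.0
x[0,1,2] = -86.0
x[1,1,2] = 46.0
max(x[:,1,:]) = 85.0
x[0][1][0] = -53.0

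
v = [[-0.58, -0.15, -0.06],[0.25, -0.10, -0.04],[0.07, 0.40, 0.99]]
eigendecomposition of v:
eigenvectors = [[-0.84, -0.29, -0.03], [0.53, 0.91, -0.05], [-0.1, -0.3, 1.0]]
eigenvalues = [-0.49, -0.17, 0.97]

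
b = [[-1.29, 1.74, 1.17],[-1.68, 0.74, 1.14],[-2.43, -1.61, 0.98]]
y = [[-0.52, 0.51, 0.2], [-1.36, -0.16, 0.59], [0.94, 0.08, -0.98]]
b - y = [[-0.77, 1.23, 0.97], [-0.32, 0.90, 0.55], [-3.37, -1.69, 1.96]]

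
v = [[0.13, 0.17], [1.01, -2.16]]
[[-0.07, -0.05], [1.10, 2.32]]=v@[[0.06, 0.63], [-0.48, -0.78]]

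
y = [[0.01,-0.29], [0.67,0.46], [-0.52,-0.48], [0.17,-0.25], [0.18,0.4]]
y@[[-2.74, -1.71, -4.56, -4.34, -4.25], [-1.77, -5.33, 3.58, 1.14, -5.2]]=[[0.49, 1.53, -1.08, -0.37, 1.47], [-2.65, -3.60, -1.41, -2.38, -5.24], [2.27, 3.45, 0.65, 1.71, 4.71], [-0.02, 1.04, -1.67, -1.02, 0.58], [-1.20, -2.44, 0.61, -0.33, -2.84]]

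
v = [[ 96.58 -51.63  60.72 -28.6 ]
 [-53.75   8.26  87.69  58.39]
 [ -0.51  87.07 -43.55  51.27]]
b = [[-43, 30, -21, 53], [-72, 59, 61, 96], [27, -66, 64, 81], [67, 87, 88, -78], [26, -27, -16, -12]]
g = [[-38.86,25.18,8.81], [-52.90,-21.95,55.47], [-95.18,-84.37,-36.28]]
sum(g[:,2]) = 28.0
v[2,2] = -43.55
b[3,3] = -78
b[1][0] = -72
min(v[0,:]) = -51.63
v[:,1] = [-51.63, 8.26, 87.07]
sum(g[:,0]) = -186.94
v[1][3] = 58.39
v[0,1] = -51.63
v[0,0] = 96.58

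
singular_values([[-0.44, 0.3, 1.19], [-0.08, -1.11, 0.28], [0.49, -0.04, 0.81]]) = [1.47, 1.15, 0.65]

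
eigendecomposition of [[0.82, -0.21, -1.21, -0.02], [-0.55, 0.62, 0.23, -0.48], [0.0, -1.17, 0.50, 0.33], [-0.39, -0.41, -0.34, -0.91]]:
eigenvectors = [[-0.71+0.00j, (-0.71-0j), -0.05+0.00j, (-0.71+0j)], [(0.34-0.31j), 0.34+0.31j, -0.29+0.00j, (-0.06+0j)], [0.07+0.53j, 0.07-0.53j, (-0.01+0j), (-0.48+0j)], [0.04-0.04j, 0.04+0.04j, (-0.96+0j), (0.51+0j)]]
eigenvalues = [(1.04+0.8j), (1.04-0.8j), (-1.06+0j), 0j]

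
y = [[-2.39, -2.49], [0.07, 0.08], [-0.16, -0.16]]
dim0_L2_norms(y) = [2.4, 2.5]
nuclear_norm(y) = 3.47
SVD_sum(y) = [[-2.39,-2.49], [0.07,0.08], [-0.16,-0.16]] + [[0.0, -0.0], [-0.00, 0.0], [-0.00, 0.00]]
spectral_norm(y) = 3.46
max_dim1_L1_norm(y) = 4.88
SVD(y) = [[-1.0, 0.02], [0.03, -0.73], [-0.07, -0.69]] @ diag([3.4604413817485624, 0.006741178094413534]) @ [[0.69, 0.72], [0.72, -0.69]]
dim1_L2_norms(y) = [3.45, 0.11, 0.23]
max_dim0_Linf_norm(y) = 2.49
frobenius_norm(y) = 3.46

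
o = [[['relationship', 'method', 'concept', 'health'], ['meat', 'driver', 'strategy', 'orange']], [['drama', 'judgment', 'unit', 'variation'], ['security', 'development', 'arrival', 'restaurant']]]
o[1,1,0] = 'security'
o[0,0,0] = 'relationship'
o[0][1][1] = 'driver'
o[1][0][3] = 'variation'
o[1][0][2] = 'unit'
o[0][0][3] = 'health'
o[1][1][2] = 'arrival'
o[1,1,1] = 'development'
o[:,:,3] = [['health', 'orange'], ['variation', 'restaurant']]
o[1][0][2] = 'unit'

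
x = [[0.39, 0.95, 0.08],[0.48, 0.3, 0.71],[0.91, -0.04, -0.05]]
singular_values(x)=[1.32, 0.78, 0.6]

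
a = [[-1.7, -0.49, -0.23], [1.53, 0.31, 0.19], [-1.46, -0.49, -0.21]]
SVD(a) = [[-0.63, -0.15, -0.76],[0.55, -0.78, -0.30],[-0.55, -0.61, 0.57]] @ diag([2.837691802951416, 0.13928875450707107, 0.0019683318334358475]) @ [[0.96, 0.26, 0.13],[-0.28, 0.95, 0.11],[0.09, 0.14, -0.99]]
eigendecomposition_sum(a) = [[-1.77, -0.58, -0.25], [1.74, 0.57, 0.24], [-1.45, -0.47, -0.20]] + [[0.07, 0.09, 0.02], [-0.21, -0.25, -0.05], [-0.02, -0.02, -0.00]] + [[-0.0, -0.0, 0.00], [-0.0, -0.00, 0.0], [0.0, 0.00, -0.00]]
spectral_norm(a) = 2.84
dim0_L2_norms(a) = [2.71, 0.76, 0.36]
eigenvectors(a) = [[0.62, 0.32, -0.1], [-0.60, -0.94, -0.13], [0.5, -0.08, 0.99]]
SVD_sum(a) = [[-1.71, -0.47, -0.23], [1.50, 0.41, 0.20], [-1.48, -0.41, -0.2]] + [[0.01,-0.02,-0.00],[0.03,-0.10,-0.01],[0.02,-0.08,-0.01]] + [[-0.0, -0.00, 0.0],[-0.00, -0.00, 0.00],[0.00, 0.0, -0.0]]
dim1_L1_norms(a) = [2.42, 2.03, 2.16]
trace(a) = -1.60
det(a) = -0.00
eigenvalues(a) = [-1.41, -0.19, -0.0]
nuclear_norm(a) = 2.98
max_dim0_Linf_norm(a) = 1.7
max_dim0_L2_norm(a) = 2.71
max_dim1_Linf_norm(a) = 1.7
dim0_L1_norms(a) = [4.69, 1.29, 0.63]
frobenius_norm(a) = 2.84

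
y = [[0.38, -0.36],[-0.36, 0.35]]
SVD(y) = [[-0.72, 0.69], [0.69, 0.72]] @ diag([0.7253123644839293, 0.004687635516070593]) @ [[-0.72, 0.69], [0.69, 0.72]]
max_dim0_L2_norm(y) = 0.52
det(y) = 0.00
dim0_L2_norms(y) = [0.52, 0.5]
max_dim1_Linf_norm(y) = 0.38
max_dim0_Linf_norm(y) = 0.38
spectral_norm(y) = 0.73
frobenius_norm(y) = 0.73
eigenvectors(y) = [[0.72, 0.69], [-0.69, 0.72]]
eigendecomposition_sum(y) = [[0.38, -0.36], [-0.36, 0.35]] + [[0.0, 0.0], [0.0, 0.00]]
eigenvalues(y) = [0.73, 0.0]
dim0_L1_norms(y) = [0.74, 0.71]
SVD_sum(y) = [[0.38, -0.36], [-0.36, 0.35]] + [[0.0, 0.00], [0.00, 0.00]]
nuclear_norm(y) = 0.73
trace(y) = 0.73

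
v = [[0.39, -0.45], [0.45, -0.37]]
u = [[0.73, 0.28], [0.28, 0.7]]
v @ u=[[0.16, -0.21], [0.22, -0.13]]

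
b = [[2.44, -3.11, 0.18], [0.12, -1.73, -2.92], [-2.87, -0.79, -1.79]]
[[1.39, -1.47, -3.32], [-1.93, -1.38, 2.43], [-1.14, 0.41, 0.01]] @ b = [[12.74, 0.84, 10.49], [-11.85, 6.47, -0.67], [-2.76, 2.83, -1.42]]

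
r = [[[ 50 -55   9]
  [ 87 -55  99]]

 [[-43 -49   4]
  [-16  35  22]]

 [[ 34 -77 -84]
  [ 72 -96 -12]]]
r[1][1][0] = -16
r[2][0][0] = 34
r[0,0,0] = 50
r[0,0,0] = 50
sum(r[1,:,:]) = -47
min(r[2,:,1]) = -96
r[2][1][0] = 72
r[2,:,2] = [-84, -12]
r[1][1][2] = 22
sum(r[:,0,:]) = -211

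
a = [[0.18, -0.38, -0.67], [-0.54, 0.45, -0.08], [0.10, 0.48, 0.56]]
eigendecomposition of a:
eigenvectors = [[-0.66+0.00j, 0.46-0.36j, 0.46+0.36j], [0.58+0.00j, (0.59+0j), (0.59-0j)], [0.48+0.00j, -0.47-0.30j, -0.47+0.30j]]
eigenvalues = [(1+0j), (0.09+0.37j), (0.09-0.37j)]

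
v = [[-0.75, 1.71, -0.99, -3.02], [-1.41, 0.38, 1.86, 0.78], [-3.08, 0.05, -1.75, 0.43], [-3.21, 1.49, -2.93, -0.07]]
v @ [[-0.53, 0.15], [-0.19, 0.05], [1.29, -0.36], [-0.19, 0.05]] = [[-0.63, 0.18], [2.93, -0.82], [-0.72, 0.19], [-2.35, 0.64]]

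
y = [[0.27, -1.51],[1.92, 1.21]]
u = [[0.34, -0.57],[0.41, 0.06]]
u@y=[[-1.00, -1.2],[0.23, -0.55]]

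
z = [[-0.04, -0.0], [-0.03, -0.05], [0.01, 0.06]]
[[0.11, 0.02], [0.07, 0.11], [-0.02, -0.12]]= z @ [[-2.75, -0.46], [0.2, -1.99]]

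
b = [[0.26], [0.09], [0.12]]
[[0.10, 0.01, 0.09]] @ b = [[0.04]]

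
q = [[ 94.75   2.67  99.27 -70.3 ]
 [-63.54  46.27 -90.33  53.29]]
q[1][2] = -90.33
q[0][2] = 99.27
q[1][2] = -90.33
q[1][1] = 46.27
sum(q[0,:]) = 126.39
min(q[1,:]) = -90.33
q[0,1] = 2.67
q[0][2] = 99.27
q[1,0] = -63.54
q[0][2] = 99.27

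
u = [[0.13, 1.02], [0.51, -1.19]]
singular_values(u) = [1.6, 0.42]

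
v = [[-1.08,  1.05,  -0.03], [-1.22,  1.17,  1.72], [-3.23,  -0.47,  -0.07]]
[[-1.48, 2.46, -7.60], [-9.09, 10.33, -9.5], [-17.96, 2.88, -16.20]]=v @ [[5.11, -1.17, 5.29], [3.73, 1.26, -1.81], [-4.20, 4.32, -0.54]]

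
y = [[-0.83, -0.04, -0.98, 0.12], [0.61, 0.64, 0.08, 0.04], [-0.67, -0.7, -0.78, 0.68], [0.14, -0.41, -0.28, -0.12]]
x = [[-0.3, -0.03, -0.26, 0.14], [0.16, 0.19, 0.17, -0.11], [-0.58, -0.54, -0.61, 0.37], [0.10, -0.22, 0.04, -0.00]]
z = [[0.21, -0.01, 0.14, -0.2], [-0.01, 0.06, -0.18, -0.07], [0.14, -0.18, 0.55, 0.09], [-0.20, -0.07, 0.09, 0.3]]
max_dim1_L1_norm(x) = 2.1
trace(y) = -1.09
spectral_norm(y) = 1.93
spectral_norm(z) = 0.66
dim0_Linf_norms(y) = [0.83, 0.7, 0.98, 0.68]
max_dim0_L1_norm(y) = 2.25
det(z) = -0.00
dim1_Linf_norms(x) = [0.3, 0.19, 0.61, 0.22]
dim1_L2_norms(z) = [0.32, 0.2, 0.6, 0.38]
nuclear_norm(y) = 3.63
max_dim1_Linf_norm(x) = 0.61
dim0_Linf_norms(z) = [0.21, 0.18, 0.55, 0.3]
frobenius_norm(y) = 2.18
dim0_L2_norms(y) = [1.24, 1.03, 1.29, 0.7]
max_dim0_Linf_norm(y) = 0.98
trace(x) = -0.72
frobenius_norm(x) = 1.22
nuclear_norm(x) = 1.49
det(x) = -0.00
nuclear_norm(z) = 1.13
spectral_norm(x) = 1.18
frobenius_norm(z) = 0.81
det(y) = -0.33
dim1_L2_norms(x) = [0.42, 0.32, 1.07, 0.24]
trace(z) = 1.12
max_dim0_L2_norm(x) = 0.69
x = z @ y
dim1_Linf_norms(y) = [0.98, 0.64, 0.78, 0.41]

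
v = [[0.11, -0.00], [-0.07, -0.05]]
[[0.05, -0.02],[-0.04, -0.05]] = v@ [[0.42, -0.2], [0.13, 1.30]]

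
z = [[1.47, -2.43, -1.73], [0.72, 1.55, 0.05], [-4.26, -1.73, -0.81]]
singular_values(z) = [4.84, 3.44, 0.71]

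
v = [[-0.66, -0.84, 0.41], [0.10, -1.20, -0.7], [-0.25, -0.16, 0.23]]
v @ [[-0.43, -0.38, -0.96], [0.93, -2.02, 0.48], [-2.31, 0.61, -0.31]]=[[-1.44,2.20,0.10],[0.46,1.96,-0.45],[-0.57,0.56,0.09]]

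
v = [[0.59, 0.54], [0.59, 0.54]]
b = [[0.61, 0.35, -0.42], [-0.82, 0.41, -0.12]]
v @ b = [[-0.08, 0.43, -0.31],[-0.08, 0.43, -0.31]]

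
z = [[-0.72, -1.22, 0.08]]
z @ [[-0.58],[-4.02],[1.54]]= [[5.45]]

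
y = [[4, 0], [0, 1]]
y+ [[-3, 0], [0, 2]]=[[1, 0], [0, 3]]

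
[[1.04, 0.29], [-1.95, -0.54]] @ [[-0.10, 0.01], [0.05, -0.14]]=[[-0.09, -0.03],[0.17, 0.06]]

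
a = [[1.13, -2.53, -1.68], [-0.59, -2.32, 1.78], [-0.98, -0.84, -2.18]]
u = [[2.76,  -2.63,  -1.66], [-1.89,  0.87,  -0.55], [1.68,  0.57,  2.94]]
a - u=[[-1.63,0.10,-0.02], [1.30,-3.19,2.33], [-2.66,-1.41,-5.12]]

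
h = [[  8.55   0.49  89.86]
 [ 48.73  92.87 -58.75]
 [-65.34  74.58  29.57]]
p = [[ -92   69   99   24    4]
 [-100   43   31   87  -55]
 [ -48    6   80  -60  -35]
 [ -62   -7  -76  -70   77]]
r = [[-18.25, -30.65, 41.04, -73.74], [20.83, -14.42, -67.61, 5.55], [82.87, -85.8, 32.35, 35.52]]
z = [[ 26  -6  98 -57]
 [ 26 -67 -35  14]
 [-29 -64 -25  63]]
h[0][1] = 0.49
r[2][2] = 32.35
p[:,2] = [99, 31, 80, -76]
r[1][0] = 20.83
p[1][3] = 87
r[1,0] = 20.83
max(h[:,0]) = 48.73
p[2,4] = -35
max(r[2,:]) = 82.87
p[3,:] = [-62, -7, -76, -70, 77]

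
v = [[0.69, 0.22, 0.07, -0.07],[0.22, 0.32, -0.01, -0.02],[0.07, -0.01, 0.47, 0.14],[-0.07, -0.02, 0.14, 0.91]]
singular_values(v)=[0.97, 0.79, 0.42, 0.21]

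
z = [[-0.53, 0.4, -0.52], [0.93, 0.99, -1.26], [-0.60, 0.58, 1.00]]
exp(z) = [[0.94, 0.27, -1.11],  [1.85, 2.04, -3.68],  [-0.33, 1.30, 2.02]]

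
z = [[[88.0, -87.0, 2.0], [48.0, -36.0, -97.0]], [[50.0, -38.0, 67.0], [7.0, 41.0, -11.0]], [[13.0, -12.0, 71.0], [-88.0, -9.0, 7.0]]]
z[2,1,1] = -9.0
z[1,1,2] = -11.0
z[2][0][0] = 13.0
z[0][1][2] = -97.0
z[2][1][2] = 7.0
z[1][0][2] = 67.0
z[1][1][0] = 7.0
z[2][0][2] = 71.0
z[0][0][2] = 2.0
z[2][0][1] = -12.0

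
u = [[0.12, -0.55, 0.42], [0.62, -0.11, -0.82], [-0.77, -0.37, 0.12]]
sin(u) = [[0.22, -0.58, 0.43], [0.64, -0.04, -0.87], [-0.80, -0.40, 0.21]]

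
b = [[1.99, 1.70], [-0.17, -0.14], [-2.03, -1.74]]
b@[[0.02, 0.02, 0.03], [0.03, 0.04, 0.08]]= [[0.09, 0.11, 0.2], [-0.01, -0.01, -0.02], [-0.09, -0.11, -0.20]]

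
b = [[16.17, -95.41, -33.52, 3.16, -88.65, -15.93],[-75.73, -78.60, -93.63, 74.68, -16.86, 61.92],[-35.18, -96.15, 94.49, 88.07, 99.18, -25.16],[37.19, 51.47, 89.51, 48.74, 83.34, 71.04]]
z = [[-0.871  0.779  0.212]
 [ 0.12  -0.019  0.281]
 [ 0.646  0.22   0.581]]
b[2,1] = -96.15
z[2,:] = [0.646, 0.22, 0.581]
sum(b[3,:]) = 381.29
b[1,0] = -75.73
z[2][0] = 0.646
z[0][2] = 0.212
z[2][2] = 0.581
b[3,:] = [37.19, 51.47, 89.51, 48.74, 83.34, 71.04]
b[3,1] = 51.47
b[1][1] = -78.6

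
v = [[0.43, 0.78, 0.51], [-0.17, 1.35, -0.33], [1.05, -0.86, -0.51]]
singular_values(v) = [1.88, 1.02, 0.73]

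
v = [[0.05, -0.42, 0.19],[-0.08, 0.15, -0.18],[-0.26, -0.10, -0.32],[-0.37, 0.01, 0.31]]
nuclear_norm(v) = 1.42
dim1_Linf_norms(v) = [0.42, 0.18, 0.32, 0.37]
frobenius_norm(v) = 0.83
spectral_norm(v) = 0.56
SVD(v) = [[-0.7, 0.23, 0.56], [0.41, -0.18, -0.01], [0.37, -0.42, 0.79], [-0.45, -0.86, -0.23]] @ diag([0.5615547108063802, 0.46527696127368035, 0.3969554837498694]) @ [[0.0, 0.56, -0.83], [0.97, -0.19, -0.13], [-0.23, -0.81, -0.54]]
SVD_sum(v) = [[-0.0, -0.22, 0.33], [0.0, 0.13, -0.19], [0.00, 0.12, -0.17], [-0.0, -0.14, 0.21]] + [[0.10, -0.02, -0.01],[-0.08, 0.02, 0.01],[-0.19, 0.04, 0.02],[-0.39, 0.08, 0.05]] + [[-0.05, -0.18, -0.12], [0.00, 0.0, 0.0], [-0.07, -0.25, -0.17], [0.02, 0.07, 0.05]]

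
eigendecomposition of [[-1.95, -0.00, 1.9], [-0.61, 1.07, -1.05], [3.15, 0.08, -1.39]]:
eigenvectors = [[0.66+0.00j, (-0.06+0.1j), -0.06-0.10j],[-0.07+0.00j, (-0.98+0j), (-0.98-0j)],[(-0.75+0j), -0.10+0.14j, (-0.1-0.14j)]]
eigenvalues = [(-4.13+0j), (0.93+0.22j), (0.93-0.22j)]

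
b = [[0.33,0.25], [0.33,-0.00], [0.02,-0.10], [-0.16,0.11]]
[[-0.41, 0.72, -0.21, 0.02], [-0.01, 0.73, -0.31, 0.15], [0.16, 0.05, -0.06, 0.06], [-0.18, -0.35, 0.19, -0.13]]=b @ [[-0.02, 2.20, -0.94, 0.45], [-1.62, -0.01, 0.4, -0.52]]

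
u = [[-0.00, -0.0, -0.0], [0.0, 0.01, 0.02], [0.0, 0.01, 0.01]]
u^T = [[-0.00, 0.00, 0.00], [-0.0, 0.01, 0.01], [-0.00, 0.02, 0.01]]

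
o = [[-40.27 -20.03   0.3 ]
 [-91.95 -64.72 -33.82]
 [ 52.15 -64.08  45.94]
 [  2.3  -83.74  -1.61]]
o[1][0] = -91.95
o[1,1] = -64.72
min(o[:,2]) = -33.82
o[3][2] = -1.61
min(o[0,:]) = -40.27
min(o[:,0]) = -91.95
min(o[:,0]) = -91.95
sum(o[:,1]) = -232.57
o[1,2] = -33.82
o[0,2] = 0.3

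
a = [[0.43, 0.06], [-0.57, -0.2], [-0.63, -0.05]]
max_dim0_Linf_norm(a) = 0.63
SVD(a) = [[-0.45, -0.19], [0.62, -0.77], [0.65, 0.60]] @ diag([0.9693004532814068, 0.11513744511868919]) @ [[-0.98, -0.19], [-0.19, 0.98]]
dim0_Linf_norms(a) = [0.63, 0.2]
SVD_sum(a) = [[0.43, 0.08], [-0.59, -0.11], [-0.62, -0.12]] + [[0.0, -0.02], [0.02, -0.09], [-0.01, 0.07]]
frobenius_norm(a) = 0.98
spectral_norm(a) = 0.97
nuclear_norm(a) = 1.08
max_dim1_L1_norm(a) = 0.77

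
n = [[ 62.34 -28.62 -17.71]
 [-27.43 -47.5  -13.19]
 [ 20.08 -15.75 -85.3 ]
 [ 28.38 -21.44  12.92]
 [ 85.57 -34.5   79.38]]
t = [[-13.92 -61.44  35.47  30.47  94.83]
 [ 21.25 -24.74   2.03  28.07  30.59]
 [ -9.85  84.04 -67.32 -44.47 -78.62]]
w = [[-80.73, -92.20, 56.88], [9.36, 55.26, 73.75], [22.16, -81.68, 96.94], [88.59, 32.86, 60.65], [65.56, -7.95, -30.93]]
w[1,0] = 9.36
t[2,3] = -44.47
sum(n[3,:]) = 19.86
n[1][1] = -47.5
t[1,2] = 2.03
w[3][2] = 60.65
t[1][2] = 2.03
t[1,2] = 2.03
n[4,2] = 79.38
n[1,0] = -27.43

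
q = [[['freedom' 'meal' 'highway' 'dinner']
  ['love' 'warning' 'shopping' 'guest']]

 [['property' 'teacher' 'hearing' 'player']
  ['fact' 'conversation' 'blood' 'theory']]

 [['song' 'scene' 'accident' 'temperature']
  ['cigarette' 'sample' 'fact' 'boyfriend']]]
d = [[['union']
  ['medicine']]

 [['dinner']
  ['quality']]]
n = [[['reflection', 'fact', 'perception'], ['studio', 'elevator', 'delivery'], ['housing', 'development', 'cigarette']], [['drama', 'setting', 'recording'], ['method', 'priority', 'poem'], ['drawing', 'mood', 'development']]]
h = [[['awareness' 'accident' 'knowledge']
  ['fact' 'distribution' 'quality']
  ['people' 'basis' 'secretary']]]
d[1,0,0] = 'dinner'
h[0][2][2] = 'secretary'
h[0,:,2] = ['knowledge', 'quality', 'secretary']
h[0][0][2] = 'knowledge'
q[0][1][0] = 'love'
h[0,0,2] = 'knowledge'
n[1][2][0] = 'drawing'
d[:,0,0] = ['union', 'dinner']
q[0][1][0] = 'love'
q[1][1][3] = 'theory'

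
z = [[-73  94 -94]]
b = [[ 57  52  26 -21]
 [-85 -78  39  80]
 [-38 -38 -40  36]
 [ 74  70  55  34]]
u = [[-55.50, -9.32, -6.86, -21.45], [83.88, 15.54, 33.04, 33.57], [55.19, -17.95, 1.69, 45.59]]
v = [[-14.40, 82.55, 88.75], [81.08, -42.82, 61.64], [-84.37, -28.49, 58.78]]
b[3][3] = 34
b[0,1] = 52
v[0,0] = -14.4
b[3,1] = 70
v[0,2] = 88.75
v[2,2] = 58.78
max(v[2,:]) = 58.78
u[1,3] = 33.57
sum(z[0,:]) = -73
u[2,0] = 55.19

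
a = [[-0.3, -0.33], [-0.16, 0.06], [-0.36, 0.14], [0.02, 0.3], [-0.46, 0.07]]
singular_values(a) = [0.68, 0.48]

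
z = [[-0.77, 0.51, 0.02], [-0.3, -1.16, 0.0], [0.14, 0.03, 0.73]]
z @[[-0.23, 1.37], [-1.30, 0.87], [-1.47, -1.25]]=[[-0.52, -0.64], [1.58, -1.42], [-1.14, -0.69]]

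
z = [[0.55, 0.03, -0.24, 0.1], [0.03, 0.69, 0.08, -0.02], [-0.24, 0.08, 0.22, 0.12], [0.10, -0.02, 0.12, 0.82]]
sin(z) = [[0.51, 0.03, -0.22, 0.08], [0.03, 0.63, 0.07, -0.02], [-0.22, 0.07, 0.21, 0.11], [0.08, -0.02, 0.11, 0.72]]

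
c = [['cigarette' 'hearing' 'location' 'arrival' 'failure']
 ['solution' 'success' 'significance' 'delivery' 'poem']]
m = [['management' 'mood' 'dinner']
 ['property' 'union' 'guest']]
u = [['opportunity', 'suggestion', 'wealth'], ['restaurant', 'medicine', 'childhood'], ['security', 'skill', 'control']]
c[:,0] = ['cigarette', 'solution']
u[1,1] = 'medicine'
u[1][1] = 'medicine'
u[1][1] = 'medicine'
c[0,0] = 'cigarette'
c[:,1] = ['hearing', 'success']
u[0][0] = 'opportunity'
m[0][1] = 'mood'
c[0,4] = 'failure'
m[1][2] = 'guest'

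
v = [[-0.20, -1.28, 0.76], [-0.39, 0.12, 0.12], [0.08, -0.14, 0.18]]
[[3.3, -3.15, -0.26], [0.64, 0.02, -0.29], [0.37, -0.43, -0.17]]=v @ [[-1.54, 0.17, 0.06], [-1.33, 1.80, -0.7], [1.7, -1.07, -1.51]]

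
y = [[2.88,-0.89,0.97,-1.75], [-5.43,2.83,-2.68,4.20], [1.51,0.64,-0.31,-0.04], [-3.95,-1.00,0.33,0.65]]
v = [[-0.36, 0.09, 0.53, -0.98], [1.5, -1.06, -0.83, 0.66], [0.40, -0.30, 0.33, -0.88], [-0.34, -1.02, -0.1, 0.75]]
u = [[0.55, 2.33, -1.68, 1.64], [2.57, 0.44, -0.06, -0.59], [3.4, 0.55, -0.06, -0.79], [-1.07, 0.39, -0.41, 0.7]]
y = v @ u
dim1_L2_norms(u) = [3.35, 2.67, 3.53, 1.4]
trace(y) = 6.05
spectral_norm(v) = 2.40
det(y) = -0.00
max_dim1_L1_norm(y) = 15.14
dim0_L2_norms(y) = [7.46, 3.2, 2.89, 4.6]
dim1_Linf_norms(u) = [2.33, 2.57, 3.4, 1.07]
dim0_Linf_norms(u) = [3.4, 2.33, 1.68, 1.64]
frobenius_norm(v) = 2.96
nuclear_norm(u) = 8.03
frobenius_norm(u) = 5.73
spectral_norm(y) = 9.17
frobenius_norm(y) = 9.76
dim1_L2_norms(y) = [3.62, 7.89, 1.67, 4.14]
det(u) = -0.00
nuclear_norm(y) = 12.53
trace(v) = -0.34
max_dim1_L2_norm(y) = 7.89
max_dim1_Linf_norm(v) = 1.5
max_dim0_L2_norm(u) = 4.43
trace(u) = 1.63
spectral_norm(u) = 4.61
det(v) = 0.24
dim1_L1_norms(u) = [6.2, 3.66, 4.8, 2.57]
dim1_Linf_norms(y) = [2.88, 5.43, 1.51, 3.95]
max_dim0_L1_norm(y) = 13.77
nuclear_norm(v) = 4.87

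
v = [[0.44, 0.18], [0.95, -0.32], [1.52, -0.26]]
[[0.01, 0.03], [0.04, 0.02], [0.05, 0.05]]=v @ [[0.03, 0.04], [-0.03, 0.06]]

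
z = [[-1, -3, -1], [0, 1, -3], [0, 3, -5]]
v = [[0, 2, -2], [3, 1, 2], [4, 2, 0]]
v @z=[[0, -4, 4], [-3, -2, -16], [-4, -10, -10]]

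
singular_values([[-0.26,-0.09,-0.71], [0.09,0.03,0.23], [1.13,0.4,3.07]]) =[3.39, 0.01, 0.0]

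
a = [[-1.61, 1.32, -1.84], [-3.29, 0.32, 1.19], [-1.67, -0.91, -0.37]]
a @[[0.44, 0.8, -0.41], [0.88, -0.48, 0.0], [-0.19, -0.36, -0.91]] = [[0.80, -1.26, 2.33], [-1.39, -3.21, 0.27], [-1.47, -0.77, 1.02]]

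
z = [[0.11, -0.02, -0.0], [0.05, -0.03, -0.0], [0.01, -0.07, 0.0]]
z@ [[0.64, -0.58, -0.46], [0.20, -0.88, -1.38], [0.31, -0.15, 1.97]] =[[0.07, -0.05, -0.02], [0.03, -0.0, 0.02], [-0.01, 0.06, 0.09]]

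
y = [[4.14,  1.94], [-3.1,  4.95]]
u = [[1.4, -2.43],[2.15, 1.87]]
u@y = [[13.33, -9.31], [3.1, 13.43]]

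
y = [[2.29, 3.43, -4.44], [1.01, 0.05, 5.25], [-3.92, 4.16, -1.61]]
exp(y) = [[63.04,25.33,-25.42], [-68.49,8.24,55.38], [-81.12,-5.74,53.55]]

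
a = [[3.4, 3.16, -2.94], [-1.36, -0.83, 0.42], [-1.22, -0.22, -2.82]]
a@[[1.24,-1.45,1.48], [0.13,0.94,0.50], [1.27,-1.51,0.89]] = [[0.89,2.48,4.0],[-1.26,0.56,-2.05],[-5.12,5.82,-4.43]]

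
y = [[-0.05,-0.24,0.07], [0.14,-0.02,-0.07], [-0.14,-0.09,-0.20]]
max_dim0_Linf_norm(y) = 0.24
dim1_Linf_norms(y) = [0.24, 0.14, 0.2]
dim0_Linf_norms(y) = [0.14, 0.24, 0.2]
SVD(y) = [[-0.68,  -0.72,  0.16], [0.13,  0.09,  0.99], [-0.72,  0.69,  0.03]] @ diag([0.28640078705966127, 0.22789552601651802, 0.153747254912929]) @ [[0.54, 0.79, 0.31], [-0.21, 0.48, -0.85], [0.82, -0.39, -0.42]]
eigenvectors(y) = [[0.74+0.00j, 0.74-0.00j, (0.03+0j)], [(-0.12-0.53j), -0.12+0.53j, 0.30+0.00j], [-0.09+0.37j, -0.09-0.37j, (0.95+0j)]]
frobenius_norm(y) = 0.40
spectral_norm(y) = 0.29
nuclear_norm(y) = 0.67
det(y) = -0.01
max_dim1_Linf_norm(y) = 0.24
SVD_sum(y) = [[-0.10, -0.15, -0.06],[0.02, 0.03, 0.01],[-0.11, -0.16, -0.06]] + [[0.03, -0.08, 0.14], [-0.00, 0.01, -0.02], [-0.03, 0.07, -0.13]] + [[0.02, -0.01, -0.01], [0.12, -0.06, -0.06], [0.0, -0.0, -0.0]]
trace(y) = -0.27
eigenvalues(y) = [(-0.02+0.21j), (-0.02-0.21j), (-0.23+0j)]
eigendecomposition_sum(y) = [[(-0.02+0.1j), -0.12-0.01j, (0.04+0j)], [0.08+0.00j, 0.01+0.09j, -0.01-0.03j], [(-0.05-0.02j), 0.02-0.06j, -0.01+0.02j]] + [[-0.02-0.10j, -0.12+0.01j, 0.04-0.00j], [0.08-0.00j, (0.01-0.09j), -0.01+0.03j], [(-0.05+0.02j), 0.02+0.06j, (-0.01-0.02j)]] + [[(-0-0j), (-0+0j), -0.01-0.00j], [(-0.01-0j), (-0.04+0j), (-0.06-0j)], [-0.04-0.00j, -0.13+0.00j, -0.19-0.00j]]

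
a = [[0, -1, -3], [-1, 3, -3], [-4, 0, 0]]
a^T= [[0, -1, -4], [-1, 3, 0], [-3, -3, 0]]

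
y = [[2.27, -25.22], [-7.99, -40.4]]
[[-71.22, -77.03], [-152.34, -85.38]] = y @ [[3.29, -3.27], [3.12, 2.76]]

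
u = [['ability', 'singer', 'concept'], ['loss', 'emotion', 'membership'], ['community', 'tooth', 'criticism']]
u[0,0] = 'ability'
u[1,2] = 'membership'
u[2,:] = ['community', 'tooth', 'criticism']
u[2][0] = 'community'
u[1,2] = 'membership'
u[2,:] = ['community', 'tooth', 'criticism']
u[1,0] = 'loss'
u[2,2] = 'criticism'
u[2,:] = ['community', 'tooth', 'criticism']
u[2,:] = ['community', 'tooth', 'criticism']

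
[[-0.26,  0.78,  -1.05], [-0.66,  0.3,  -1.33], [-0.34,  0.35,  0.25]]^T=[[-0.26, -0.66, -0.34], [0.78, 0.30, 0.35], [-1.05, -1.33, 0.25]]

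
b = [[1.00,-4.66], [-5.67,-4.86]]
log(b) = [[(1.55+0.79j), 0.27+1.24j], [0.32+1.51j, (1.89+2.35j)]]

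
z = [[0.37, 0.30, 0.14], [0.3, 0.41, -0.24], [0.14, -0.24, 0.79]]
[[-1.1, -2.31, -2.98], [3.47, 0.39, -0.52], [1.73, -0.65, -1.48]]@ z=[[-1.52, -0.56, -1.95], [1.33, 1.33, -0.02], [0.24, 0.61, -0.77]]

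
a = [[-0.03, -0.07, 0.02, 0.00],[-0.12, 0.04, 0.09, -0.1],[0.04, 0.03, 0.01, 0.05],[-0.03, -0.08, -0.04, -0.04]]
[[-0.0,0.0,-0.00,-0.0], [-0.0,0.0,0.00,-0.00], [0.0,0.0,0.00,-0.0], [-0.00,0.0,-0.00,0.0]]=a @ [[0.04, 0.00, 0.04, -0.01], [0.0, 0.00, 0.00, -0.00], [0.04, 0.00, 0.05, -0.02], [-0.01, -0.0, -0.02, 0.00]]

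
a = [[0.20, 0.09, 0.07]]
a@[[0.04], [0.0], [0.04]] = [[0.01]]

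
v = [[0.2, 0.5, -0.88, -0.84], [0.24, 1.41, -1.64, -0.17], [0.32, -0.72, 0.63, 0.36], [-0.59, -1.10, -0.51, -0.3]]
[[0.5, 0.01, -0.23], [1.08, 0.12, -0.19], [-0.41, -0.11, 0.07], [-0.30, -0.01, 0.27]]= v@[[0.16, -0.15, -0.22], [0.34, 0.09, -0.15], [-0.34, -0.02, -0.07], [-0.00, 0.03, 0.21]]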